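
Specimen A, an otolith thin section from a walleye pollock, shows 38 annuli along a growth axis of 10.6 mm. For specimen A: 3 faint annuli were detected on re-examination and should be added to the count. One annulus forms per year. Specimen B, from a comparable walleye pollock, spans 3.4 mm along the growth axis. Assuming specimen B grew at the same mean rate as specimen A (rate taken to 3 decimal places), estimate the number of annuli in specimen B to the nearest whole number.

13 annuli

Specimen A: adjusted count: 38 + 3 = 41 annuli.
A: Mean rate = 10.6 mm / 41 years ≈ 0.259 mm/yr.
Specimen B: 3.4 mm / 0.259 mm per year = 13.13 years ≈ 13 annuli.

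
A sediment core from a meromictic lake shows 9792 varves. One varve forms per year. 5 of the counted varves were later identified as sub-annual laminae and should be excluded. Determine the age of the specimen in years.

9787 years

True varve count = 9792 − 5 = 9787.
With a one-to-one varve periodicity this is 9787 years.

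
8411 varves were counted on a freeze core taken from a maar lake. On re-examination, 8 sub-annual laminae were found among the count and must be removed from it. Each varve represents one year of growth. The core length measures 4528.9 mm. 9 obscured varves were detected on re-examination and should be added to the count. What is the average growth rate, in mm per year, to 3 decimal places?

Correcting the raw count gives 8411 − 8 + 9 = 8412 true varves.
Mean rate = 4528.9 mm / 8412 years ≈ 0.538 mm per year.

0.538 mm per year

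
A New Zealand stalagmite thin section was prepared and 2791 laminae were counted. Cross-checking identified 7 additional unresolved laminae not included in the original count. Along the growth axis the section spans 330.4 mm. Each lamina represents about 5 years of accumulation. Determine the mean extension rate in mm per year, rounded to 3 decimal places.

0.024 mm per year

After corrections the count is 2791 + 7 = 2798 laminae.
2798 laminae at 5 years each span 2798 × 5 = 13990 years.
Mean rate = 330.4 mm / 13990 years ≈ 0.024 mm per year.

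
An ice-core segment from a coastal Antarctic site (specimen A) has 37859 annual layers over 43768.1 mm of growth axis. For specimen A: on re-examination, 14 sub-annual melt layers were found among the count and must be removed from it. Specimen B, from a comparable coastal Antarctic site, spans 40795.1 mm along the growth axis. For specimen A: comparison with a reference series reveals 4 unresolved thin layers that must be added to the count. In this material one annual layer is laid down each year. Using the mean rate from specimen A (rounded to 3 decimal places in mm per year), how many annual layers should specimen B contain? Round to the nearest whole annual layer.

35290 annual layers

Specimen A: correcting the raw count gives 37859 − 14 + 4 = 37849 true annual layers.
A: Mean rate = 43768.1 mm / 37849 years ≈ 1.156 mm/year.
For B, 40795.1 / 1.156 = 35289.88 years ≈ 35290 annual layers.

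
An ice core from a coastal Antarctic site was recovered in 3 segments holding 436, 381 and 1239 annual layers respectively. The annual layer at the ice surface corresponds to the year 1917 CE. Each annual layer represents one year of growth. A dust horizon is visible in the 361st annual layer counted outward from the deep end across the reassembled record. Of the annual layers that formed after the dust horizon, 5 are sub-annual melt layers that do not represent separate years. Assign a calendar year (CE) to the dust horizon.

227 CE

Total annual layers = 436 + 381 + 1239 = 2056.
Between annual layer 361 and the ice surface there are 2056 − 361 = 1695 annual layers.
1695 − 5 false = 1690 true annual layers after the dust horizon.
The annual layer at the ice surface is 1917 CE, so the dust horizon dates to 1917 − 1690 = 227 CE.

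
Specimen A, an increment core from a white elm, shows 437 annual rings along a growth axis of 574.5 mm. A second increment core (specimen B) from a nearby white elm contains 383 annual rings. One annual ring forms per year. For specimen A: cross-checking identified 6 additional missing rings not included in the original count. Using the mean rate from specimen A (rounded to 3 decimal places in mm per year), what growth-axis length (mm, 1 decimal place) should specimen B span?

496.8 mm

Specimen A: adjusted count: 437 + 6 = 443 annual rings.
A: 574.5 mm over 443 years gives 574.5 / 443 ≈ 1.297 mm per year.
Length of B = 1.297 × 383 = 496.8 mm.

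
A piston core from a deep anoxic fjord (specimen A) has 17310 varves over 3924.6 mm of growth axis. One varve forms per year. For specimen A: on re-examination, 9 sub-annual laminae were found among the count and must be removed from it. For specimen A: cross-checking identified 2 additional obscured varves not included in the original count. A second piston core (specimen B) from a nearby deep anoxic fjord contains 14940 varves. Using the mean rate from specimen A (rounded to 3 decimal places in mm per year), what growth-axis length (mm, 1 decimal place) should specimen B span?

3391.4 mm

Specimen A: true varve count = 17310 − 9 + 2 = 17303.
A: Mean rate = 3924.6 mm / 17303 years ≈ 0.227 mm/year.
For B, 0.227 mm/year × 14940 years = 3391.4 mm.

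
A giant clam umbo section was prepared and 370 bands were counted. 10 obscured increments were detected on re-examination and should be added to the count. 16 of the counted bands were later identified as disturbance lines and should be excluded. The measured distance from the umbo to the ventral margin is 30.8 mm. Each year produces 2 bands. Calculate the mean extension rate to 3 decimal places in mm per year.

0.169 mm per year

True band count = 370 − 16 + 10 = 364.
With 2 bands per year, 364 / 2 = 182 years.
Extension rate ≈ 30.8 / 182 = 0.169 mm per year.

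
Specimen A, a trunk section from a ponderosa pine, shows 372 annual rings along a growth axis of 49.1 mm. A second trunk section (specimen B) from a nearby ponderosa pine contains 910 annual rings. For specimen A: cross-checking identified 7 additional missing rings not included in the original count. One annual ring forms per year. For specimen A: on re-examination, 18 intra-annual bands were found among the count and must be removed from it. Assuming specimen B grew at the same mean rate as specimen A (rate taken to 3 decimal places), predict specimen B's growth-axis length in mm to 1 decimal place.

123.8 mm

Specimen A: true annual ring count = 372 − 18 + 7 = 361.
A: Mean rate = 49.1 mm / 361 years ≈ 0.136 mm/yr.
For B, 0.136 mm/year × 910 years = 123.8 mm.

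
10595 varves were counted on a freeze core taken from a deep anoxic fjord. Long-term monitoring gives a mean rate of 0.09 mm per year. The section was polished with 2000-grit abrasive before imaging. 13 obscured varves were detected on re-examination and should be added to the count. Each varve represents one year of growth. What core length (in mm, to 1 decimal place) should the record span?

After corrections the count is 10595 + 13 = 10608 varves.
Predicted length = 0.09 mm/year × 10608 years = 954.7 mm.

954.7 mm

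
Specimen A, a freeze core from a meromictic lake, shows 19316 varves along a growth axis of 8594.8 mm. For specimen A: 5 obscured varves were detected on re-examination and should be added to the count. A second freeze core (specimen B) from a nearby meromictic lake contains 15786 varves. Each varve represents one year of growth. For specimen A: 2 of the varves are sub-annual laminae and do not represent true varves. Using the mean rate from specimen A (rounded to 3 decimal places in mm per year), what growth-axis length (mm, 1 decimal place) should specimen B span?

Specimen A: true varve count = 19316 − 2 + 5 = 19319.
A: 8594.8 mm over 19319 years gives 8594.8 / 19319 ≈ 0.445 mm per year.
Length of B = 0.445 × 15786 = 7024.8 mm.

7024.8 mm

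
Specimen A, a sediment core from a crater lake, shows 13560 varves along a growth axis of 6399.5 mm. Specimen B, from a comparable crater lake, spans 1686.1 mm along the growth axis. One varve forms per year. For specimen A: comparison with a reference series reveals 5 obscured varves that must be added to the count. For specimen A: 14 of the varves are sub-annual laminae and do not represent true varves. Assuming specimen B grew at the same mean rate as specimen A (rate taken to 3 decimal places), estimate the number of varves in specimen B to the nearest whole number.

Specimen A: true varve count = 13560 − 14 + 5 = 13551.
A: 6399.5 mm over 13551 years gives 6399.5 / 13551 ≈ 0.472 mm/year.
Specimen B: 1686.1 mm / 0.472 mm per year = 3572.25 years ≈ 3572 varves.

3572 varves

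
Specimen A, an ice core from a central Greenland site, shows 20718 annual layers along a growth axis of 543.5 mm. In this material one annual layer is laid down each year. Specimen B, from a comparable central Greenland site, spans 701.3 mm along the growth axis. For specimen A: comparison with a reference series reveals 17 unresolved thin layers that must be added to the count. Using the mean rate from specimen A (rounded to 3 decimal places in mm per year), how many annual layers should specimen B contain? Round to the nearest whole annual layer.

26973 annual layers

Specimen A: correcting the raw count gives 20718 + 17 = 20735 true annual layers.
A: Mean rate = 543.5 mm / 20735 years ≈ 0.026 mm/yr.
For B, 701.3 / 0.026 = 26973.08 years ≈ 26973 annual layers.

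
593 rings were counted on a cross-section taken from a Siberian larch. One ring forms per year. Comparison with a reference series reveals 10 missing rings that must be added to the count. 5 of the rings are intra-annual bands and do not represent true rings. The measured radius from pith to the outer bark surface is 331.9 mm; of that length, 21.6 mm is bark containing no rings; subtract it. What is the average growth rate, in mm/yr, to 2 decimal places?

Correcting the raw count gives 593 − 5 + 10 = 598 true rings.
Removing the 21.6 mm offcut leaves 331.9 − 21.6 = 310.3 mm.
310.3 mm over 598 years gives 310.3 / 598 ≈ 0.52 mm/yr.

0.52 mm/yr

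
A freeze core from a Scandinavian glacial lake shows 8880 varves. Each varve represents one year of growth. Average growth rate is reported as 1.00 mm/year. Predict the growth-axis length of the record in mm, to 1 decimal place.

The record spans 8880 years at 1.00 mm per year.
8880 years at 1.00 mm/year gives 1.00 × 8880 = 8880.0 mm.

8880.0 mm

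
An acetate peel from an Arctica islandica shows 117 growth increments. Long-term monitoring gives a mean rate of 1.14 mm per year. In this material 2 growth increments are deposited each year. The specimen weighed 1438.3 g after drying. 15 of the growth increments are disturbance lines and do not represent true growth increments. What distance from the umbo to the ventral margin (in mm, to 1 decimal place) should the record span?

58.1 mm

Correcting the raw count gives 117 − 15 = 102 true growth increments.
102 growth increments at 2 per year is 102 / 2 = 51 years.
Length ≈ 1.14 × 51 = 58.1 mm.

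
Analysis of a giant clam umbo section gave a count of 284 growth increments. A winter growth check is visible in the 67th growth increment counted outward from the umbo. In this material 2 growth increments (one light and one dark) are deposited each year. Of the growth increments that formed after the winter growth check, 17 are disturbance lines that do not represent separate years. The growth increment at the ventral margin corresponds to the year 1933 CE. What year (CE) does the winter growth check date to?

1833 CE

The winter growth check sits at growth increment 67 from the umbo, so 284 − 67 = 217 growth increments formed after it.
217 − 17 false = 200 true growth increments after the winter growth check.
Dividing by 2 growth increments per year: 200 / 2 = 100 years.
1933 − 100 = 1833 CE.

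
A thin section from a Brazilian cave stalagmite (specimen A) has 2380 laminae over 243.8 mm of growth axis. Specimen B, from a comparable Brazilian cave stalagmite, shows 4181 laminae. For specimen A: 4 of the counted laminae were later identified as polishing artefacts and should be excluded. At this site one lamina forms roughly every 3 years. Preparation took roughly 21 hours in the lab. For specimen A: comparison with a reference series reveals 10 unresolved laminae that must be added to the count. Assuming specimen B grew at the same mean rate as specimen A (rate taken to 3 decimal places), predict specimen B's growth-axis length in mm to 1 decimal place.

Specimen A: true lamina count = 2380 − 4 + 10 = 2386.
Specimen A: at 3 years per lamina, 2386 × 3 = 7158 years.
A: Mean rate = 243.8 mm / 7158 years ≈ 0.034 mm per year.
Specimen B: at 3 years per lamina, 4181 × 3 = 12543 years. For B, 0.034 mm/year × 12543 years = 426.5 mm.

426.5 mm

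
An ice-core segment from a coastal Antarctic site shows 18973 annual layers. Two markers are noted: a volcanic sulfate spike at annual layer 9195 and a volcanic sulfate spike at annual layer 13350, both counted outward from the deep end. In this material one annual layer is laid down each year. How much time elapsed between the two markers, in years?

The two markers are separated by 13350 − 9195 = 4155 annual layers.
At one annual layer per year, 4155 years elapsed between them.

4155 yr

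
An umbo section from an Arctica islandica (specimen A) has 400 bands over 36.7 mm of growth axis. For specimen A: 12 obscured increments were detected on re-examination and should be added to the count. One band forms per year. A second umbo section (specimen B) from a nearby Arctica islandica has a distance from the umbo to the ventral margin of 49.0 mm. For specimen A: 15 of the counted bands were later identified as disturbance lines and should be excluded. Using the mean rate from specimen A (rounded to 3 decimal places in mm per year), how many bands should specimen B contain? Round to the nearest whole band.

Specimen A: after corrections the count is 400 − 15 + 12 = 397 bands.
A: Extension rate ≈ 36.7 / 397 = 0.092 mm/yr.
For B, 49.0 / 0.092 = 532.61 years ≈ 533 bands.

533 bands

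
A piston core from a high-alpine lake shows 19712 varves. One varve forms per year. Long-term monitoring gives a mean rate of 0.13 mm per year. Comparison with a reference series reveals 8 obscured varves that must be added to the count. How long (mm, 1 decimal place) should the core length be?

2563.6 mm

Correcting the raw count gives 19712 + 8 = 19720 true varves.
19720 years at 0.13 mm/year gives 0.13 × 19720 = 2563.6 mm.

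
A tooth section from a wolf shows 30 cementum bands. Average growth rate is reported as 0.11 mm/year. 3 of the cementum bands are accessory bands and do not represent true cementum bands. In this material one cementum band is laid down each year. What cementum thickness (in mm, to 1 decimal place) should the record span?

3.0 mm

Correcting the raw count gives 30 − 3 = 27 true cementum bands.
Length ≈ 0.11 × 27 = 3.0 mm.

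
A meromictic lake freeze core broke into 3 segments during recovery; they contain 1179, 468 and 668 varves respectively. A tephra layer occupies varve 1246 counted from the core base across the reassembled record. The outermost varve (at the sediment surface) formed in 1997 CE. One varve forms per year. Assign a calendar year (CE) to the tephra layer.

Total varves = 1179 + 468 + 668 = 2315.
The tephra layer sits at varve 1246 from the core base, so 2315 − 1246 = 1069 varves formed after it.
Counting back 1069 years from 1997 CE places the tephra layer in 1997 − 1069 = 928 CE.

928 CE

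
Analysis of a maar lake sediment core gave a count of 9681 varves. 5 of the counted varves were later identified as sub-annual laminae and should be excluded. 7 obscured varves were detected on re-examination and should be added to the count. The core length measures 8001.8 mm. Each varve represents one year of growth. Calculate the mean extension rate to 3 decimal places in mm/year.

0.826 mm/year

After corrections the count is 9681 − 5 + 7 = 9683 varves.
Extension rate ≈ 8001.8 / 9683 = 0.826 mm/year.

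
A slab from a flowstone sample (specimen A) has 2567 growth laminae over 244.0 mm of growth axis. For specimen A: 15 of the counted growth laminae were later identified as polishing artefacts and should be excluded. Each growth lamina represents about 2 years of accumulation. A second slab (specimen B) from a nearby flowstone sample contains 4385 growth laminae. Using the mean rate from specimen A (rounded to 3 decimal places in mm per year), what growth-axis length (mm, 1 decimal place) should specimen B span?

Specimen A: adjusted count: 2567 − 15 = 2552 growth laminae.
Specimen A: 2552 growth laminae at 2 years each span 2552 × 2 = 5104 years.
A: Extension rate ≈ 244.0 / 5104 = 0.048 mm/yr.
Specimen B: multiplying by 2 years per growth lamina: 4385 × 2 = 8770 years. For B, 0.048 mm/year × 8770 years = 421.0 mm.

421.0 mm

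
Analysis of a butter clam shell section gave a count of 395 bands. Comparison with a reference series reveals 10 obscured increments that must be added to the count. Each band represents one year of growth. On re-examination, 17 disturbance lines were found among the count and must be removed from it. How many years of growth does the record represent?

Correcting the raw count gives 395 − 17 + 10 = 388 true bands.
At one band per year, that is 388 years.

388 years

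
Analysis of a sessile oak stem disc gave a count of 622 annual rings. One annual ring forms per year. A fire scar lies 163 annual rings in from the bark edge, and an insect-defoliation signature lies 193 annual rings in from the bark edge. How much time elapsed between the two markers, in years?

30 years

193 − 163 = 30 annual rings lie between the two events.
One annual ring per year makes the interval 30 years.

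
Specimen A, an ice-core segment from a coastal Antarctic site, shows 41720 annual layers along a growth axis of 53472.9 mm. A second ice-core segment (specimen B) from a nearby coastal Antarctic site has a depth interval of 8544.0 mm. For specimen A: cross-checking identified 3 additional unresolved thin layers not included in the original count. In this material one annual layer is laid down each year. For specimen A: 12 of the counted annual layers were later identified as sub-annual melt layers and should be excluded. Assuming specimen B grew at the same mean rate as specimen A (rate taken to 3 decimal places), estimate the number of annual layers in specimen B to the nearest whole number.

6665 annual layers

Specimen A: after corrections the count is 41720 − 12 + 3 = 41711 annual layers.
A: 53472.9 mm over 41711 years gives 53472.9 / 41711 ≈ 1.282 mm/year.
Specimen B: 8544.0 mm / 1.282 mm per year = 6664.59 years ≈ 6665 annual layers.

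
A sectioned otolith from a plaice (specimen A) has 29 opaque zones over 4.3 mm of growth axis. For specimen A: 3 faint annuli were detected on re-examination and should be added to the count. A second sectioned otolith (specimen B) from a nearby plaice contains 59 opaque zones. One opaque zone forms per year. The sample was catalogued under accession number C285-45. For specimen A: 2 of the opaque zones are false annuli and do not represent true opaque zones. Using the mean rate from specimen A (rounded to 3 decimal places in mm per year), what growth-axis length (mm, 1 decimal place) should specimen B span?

8.4 mm

Specimen A: correcting the raw count gives 29 − 2 + 3 = 30 true opaque zones.
A: Extension rate ≈ 4.3 / 30 = 0.143 mm/year.
B's length ≈ 0.143 × 59 = 8.4 mm.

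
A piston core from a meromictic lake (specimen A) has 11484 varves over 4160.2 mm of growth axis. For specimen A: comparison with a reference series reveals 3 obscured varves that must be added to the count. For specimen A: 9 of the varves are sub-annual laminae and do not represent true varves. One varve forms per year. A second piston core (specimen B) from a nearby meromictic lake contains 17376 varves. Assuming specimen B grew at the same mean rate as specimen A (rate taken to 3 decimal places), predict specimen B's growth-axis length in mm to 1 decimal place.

6290.1 mm

Specimen A: correcting the raw count gives 11484 − 9 + 3 = 11478 true varves.
A: 4160.2 mm over 11478 years gives 4160.2 / 11478 ≈ 0.362 mm/year.
For B, 0.362 mm/year × 17376 years = 6290.1 mm.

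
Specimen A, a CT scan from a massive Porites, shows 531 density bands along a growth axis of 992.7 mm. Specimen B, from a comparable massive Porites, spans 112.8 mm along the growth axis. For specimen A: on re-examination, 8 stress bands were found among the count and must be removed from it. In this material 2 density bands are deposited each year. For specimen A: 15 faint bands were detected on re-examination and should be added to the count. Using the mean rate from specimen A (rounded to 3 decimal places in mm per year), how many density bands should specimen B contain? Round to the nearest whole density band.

Specimen A: true density band count = 531 − 8 + 15 = 538.
Specimen A: dividing by 2 density bands per year: 538 / 2 = 269 years.
A: 992.7 mm over 269 years gives 992.7 / 269 ≈ 3.690 mm per year.
For B, 112.8 / 3.690 = 30.57 years; at 2 density bands per year that is 30.57 × 2 ≈ 61 density bands.

61 density bands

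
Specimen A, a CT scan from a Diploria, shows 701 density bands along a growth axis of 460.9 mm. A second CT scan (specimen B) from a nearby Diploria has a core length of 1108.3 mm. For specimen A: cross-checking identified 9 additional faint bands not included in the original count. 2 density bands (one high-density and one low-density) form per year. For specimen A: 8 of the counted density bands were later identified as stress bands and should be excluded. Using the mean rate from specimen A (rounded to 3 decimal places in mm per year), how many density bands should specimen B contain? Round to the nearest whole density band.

Specimen A: correcting the raw count gives 701 − 8 + 9 = 702 true density bands.
Specimen A: dividing by 2 density bands per year: 702 / 2 = 351 years.
A: Extension rate ≈ 460.9 / 351 = 1.313 mm/year.
For B, 1108.3 / 1.313 = 844.10 years; at 2 density bands per year that is 844.10 × 2 ≈ 1688 density bands.

1688 density bands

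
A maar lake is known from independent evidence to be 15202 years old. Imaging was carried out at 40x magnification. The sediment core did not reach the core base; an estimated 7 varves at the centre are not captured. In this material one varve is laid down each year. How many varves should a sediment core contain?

15195 varves

Expected varves over 15202 years: 15202.
Subtracting the 7 varves not captured gives 15202 − 7 = 15195 varves in the record.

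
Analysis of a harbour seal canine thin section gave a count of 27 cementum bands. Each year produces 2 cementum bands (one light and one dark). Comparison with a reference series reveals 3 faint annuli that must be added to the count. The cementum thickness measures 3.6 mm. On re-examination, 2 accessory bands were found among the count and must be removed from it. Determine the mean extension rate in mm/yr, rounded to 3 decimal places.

After corrections the count is 27 − 2 + 3 = 28 cementum bands.
28 cementum bands at 2 per year is 28 / 2 = 14 years.
Extension rate ≈ 3.6 / 14 = 0.257 mm/yr.

0.257 mm/yr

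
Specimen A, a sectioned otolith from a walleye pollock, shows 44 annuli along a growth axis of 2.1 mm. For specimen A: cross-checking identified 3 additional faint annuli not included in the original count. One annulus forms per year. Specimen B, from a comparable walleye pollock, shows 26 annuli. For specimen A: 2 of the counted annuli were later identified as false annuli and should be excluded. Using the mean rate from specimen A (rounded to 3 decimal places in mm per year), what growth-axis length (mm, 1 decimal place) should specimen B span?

1.2 mm

Specimen A: adjusted count: 44 − 2 + 3 = 45 annuli.
A: Mean rate = 2.1 mm / 45 years ≈ 0.047 mm per year.
For B, 0.047 mm/year × 26 years = 1.2 mm.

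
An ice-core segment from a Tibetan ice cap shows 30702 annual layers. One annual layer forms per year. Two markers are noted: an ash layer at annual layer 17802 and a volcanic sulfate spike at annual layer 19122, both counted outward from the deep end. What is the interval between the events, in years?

The two markers are separated by 19122 − 17802 = 1320 annual layers.
That is 1320 years at one annual layer per year.

1320 years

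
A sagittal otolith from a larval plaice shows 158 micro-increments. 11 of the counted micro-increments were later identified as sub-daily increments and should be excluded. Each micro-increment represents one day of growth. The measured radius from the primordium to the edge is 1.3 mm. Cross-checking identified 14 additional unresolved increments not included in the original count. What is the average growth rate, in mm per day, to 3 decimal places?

After corrections the count is 158 − 11 + 14 = 161 micro-increments.
Mean rate = 1.3 mm / 161 days ≈ 0.008 mm per day.

0.008 mm per day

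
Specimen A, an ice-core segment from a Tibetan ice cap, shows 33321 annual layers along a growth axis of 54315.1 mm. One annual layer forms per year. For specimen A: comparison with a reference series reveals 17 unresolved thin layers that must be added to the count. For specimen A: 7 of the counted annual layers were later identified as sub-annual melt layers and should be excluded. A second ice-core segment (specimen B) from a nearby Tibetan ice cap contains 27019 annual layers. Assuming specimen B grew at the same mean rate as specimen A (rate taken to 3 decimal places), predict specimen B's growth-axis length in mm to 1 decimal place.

44041.0 mm

Specimen A: true annual layer count = 33321 − 7 + 17 = 33331.
A: Mean rate = 54315.1 mm / 33331 years ≈ 1.630 mm per year.
Length of B = 1.630 × 27019 = 44041.0 mm.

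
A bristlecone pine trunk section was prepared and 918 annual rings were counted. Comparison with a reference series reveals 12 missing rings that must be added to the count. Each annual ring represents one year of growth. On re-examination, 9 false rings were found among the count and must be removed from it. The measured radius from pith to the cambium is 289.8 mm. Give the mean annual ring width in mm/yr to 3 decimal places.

0.315 mm/yr

True annual ring count = 918 − 9 + 12 = 921.
Mean rate = 289.8 mm / 921 years ≈ 0.315 mm/yr.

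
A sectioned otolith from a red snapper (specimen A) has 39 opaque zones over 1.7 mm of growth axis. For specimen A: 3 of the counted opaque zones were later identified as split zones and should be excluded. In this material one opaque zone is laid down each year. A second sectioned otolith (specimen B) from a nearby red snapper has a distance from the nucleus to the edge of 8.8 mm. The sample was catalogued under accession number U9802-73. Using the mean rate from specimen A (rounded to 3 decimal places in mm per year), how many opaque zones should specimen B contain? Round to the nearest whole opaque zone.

187 opaque zones

Specimen A: correcting the raw count gives 39 − 3 = 36 true opaque zones.
A: 1.7 mm over 36 years gives 1.7 / 36 ≈ 0.047 mm/yr.
Specimen B: 8.8 mm / 0.047 mm per year = 187.23 years ≈ 187 opaque zones.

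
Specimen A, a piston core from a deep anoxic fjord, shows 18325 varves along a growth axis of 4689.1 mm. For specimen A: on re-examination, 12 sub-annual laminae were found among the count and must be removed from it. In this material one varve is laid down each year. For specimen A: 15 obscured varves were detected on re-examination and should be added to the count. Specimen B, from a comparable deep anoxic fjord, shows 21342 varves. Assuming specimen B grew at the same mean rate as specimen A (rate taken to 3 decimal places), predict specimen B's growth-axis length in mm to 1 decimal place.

5463.6 mm

Specimen A: true varve count = 18325 − 12 + 15 = 18328.
A: Extension rate ≈ 4689.1 / 18328 = 0.256 mm/year.
For B, 0.256 mm/year × 21342 years = 5463.6 mm.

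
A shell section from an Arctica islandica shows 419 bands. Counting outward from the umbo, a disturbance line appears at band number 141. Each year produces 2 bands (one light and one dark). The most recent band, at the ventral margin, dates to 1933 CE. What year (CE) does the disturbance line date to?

Between band 141 and the ventral margin there are 419 − 141 = 278 bands.
Dividing by 2 bands per year: 278 / 2 = 139 years.
Counting back 139 years from 1933 CE places the disturbance line in 1933 − 139 = 1794 CE.

1794 CE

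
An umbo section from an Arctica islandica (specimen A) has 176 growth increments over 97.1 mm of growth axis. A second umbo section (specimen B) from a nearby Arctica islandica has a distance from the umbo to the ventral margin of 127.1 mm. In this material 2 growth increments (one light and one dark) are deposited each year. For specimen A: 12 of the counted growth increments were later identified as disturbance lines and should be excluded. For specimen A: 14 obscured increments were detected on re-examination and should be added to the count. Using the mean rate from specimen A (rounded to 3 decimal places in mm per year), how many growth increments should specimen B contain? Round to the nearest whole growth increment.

233 growth increments

Specimen A: correcting the raw count gives 176 − 12 + 14 = 178 true growth increments.
Specimen A: 178 growth increments at 2 per year is 178 / 2 = 89 years.
A: Mean rate = 97.1 mm / 89 years ≈ 1.091 mm per year.
For B, 127.1 / 1.091 = 116.50 years; at 2 growth increments per year that is 116.50 × 2 ≈ 233 growth increments.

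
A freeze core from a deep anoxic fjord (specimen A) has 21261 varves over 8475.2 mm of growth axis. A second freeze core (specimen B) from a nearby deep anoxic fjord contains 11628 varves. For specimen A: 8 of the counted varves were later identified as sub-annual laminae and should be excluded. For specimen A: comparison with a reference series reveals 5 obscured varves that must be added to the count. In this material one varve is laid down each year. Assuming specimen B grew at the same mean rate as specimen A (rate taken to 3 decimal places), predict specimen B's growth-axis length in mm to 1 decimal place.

4639.6 mm

Specimen A: after corrections the count is 21261 − 8 + 5 = 21258 varves.
A: Extension rate ≈ 8475.2 / 21258 = 0.399 mm per year.
Length of B = 0.399 × 11628 = 4639.6 mm.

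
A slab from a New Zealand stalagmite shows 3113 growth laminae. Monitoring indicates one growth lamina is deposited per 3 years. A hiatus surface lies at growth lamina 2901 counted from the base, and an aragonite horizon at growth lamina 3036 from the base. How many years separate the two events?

405 yr

3036 − 2901 = 135 growth laminae lie between the two events.
Multiplying by 3 years per growth lamina: 135 × 3 = 405 years.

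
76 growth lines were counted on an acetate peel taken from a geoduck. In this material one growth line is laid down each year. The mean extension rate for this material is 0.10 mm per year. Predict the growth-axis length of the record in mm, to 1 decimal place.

76 years of growth are recorded.
Length ≈ 0.10 × 76 = 7.6 mm.

7.6 mm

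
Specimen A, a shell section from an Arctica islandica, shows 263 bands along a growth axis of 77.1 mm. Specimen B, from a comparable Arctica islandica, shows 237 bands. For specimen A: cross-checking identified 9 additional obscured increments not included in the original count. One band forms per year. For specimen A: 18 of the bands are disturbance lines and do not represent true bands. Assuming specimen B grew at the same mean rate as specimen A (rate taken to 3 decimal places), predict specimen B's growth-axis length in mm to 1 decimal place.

72.0 mm

Specimen A: true band count = 263 − 18 + 9 = 254.
A: Mean rate = 77.1 mm / 254 years ≈ 0.304 mm/yr.
Length of B = 0.304 × 237 = 72.0 mm.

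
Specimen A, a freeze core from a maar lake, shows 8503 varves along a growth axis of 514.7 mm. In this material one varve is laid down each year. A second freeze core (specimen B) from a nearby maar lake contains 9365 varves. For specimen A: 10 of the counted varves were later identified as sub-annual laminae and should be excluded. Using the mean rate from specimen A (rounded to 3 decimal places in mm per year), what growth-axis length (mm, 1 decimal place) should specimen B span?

Specimen A: correcting the raw count gives 8503 − 10 = 8493 true varves.
A: Mean rate = 514.7 mm / 8493 years ≈ 0.061 mm/yr.
B's length ≈ 0.061 × 9365 = 571.3 mm.

571.3 mm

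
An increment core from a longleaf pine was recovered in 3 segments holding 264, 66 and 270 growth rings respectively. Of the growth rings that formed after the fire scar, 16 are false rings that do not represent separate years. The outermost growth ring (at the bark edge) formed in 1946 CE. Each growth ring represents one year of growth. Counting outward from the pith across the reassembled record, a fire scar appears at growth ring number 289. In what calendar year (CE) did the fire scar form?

1651 CE

Total growth rings = 264 + 66 + 270 = 600.
The fire scar sits at growth ring 289 from the pith, so 600 − 289 = 311 growth rings formed after it.
311 − 16 false = 295 true growth rings after the fire scar.
The growth ring at the bark edge is 1946 CE, so the fire scar dates to 1946 − 295 = 1651 CE.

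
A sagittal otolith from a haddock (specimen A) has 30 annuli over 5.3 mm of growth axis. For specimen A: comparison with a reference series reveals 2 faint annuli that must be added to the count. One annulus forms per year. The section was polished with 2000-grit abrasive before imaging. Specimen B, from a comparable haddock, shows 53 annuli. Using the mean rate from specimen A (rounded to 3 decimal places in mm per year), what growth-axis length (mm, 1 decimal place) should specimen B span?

8.8 mm

Specimen A: correcting the raw count gives 30 + 2 = 32 true annuli.
A: 5.3 mm over 32 years gives 5.3 / 32 ≈ 0.166 mm/year.
Length of B = 0.166 × 53 = 8.8 mm.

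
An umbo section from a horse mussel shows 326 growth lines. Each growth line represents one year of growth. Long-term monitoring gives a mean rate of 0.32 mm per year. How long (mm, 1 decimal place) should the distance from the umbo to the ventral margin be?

326 years of growth are recorded.
326 years at 0.32 mm/year gives 0.32 × 326 = 104.3 mm.

104.3 mm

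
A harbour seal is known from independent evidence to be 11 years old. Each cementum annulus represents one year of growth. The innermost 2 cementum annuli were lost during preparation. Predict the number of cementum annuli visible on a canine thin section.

9 cementum annuli

One cementum annulus per year gives 11 cementum annuli over 11 years.
Less the 2 uncaptured cementum annuli: 11 − 2 = 9.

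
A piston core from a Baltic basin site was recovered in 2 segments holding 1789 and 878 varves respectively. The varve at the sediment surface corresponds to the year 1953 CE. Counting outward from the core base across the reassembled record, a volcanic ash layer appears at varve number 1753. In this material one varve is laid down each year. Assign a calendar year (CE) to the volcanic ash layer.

1039 CE

Total varves = 1789 + 878 = 2667.
2667 − 1753 = 914 varves lie beyond the volcanic ash layer toward the sediment surface.
1953 − 914 = 1039 CE.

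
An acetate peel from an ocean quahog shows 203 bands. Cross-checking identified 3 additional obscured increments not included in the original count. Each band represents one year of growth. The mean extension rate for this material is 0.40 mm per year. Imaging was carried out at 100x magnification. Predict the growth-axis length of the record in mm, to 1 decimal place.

After corrections the count is 203 + 3 = 206 bands.
206 years at 0.40 mm/year gives 0.40 × 206 = 82.4 mm.

82.4 mm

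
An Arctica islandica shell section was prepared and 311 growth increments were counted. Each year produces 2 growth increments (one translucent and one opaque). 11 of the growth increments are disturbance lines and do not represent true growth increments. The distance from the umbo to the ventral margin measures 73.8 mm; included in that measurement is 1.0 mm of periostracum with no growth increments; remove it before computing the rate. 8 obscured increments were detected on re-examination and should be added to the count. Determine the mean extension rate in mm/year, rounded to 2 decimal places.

Adjusted count: 311 − 11 + 8 = 308 growth increments.
With 2 growth increments per year, 308 / 2 = 154 years.
The growth record spans 73.8 − 1.0 = 72.8 mm.
Mean rate = 72.8 mm / 154 years ≈ 0.47 mm/year.

0.47 mm/year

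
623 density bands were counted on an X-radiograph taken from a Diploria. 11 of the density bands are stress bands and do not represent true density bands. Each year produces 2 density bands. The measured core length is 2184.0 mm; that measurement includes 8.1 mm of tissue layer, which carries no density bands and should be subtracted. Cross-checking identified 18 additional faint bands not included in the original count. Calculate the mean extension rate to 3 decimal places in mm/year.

6.908 mm/year

Adjusted count: 623 − 11 + 18 = 630 density bands.
With 2 density bands per year, 630 / 2 = 315 years.
Removing the 8.1 mm offcut leaves 2184.0 − 8.1 = 2175.9 mm.
2175.9 mm over 315 years gives 2175.9 / 315 ≈ 6.908 mm/year.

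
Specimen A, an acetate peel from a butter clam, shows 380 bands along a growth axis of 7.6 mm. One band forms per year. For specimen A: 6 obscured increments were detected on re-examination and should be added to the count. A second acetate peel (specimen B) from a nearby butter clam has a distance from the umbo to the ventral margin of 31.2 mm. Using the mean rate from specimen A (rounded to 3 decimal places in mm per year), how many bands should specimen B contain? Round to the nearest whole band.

Specimen A: true band count = 380 + 6 = 386.
A: Extension rate ≈ 7.6 / 386 = 0.020 mm per year.
B spans 31.2 / 0.020 = 1560.00 years ≈ 1560 bands.

1560 bands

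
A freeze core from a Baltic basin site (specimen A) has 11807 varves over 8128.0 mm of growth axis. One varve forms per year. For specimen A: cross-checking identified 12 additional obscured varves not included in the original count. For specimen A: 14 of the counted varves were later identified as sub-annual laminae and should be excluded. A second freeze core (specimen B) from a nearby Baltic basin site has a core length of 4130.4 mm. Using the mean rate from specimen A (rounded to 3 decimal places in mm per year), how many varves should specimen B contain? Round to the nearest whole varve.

Specimen A: true varve count = 11807 − 14 + 12 = 11805.
A: Mean rate = 8128.0 mm / 11805 years ≈ 0.689 mm/year.
Specimen B: 4130.4 mm / 0.689 mm per year = 5994.78 years ≈ 5995 varves.

5995 varves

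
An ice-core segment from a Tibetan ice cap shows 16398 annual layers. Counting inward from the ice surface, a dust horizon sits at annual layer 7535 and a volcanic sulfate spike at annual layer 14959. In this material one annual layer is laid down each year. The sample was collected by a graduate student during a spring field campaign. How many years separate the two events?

The two markers are separated by 14959 − 7535 = 7424 annual layers.
At one annual layer per year, 7424 years elapsed between them.

7424 years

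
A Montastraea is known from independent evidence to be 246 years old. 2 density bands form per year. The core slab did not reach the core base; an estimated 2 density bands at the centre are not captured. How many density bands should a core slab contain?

With 2 density bands per year, 246 years would produce 246 × 2 = 492 density bands.
Less the 2 uncaptured density bands: 492 − 2 = 490.

490 density bands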